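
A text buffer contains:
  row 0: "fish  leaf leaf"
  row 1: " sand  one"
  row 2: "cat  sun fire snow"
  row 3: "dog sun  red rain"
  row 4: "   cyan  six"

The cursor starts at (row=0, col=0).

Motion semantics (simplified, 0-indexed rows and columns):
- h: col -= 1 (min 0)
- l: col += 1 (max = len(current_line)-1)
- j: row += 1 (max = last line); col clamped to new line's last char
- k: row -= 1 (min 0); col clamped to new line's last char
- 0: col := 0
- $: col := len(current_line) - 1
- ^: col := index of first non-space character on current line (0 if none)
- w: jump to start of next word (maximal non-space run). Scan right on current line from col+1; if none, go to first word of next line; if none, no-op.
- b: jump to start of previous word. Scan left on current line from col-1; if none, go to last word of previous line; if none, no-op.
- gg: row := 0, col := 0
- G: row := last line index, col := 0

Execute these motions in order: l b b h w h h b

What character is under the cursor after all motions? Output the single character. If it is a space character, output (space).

After 1 (l): row=0 col=1 char='i'
After 2 (b): row=0 col=0 char='f'
After 3 (b): row=0 col=0 char='f'
After 4 (h): row=0 col=0 char='f'
After 5 (w): row=0 col=6 char='l'
After 6 (h): row=0 col=5 char='_'
After 7 (h): row=0 col=4 char='_'
After 8 (b): row=0 col=0 char='f'

Answer: f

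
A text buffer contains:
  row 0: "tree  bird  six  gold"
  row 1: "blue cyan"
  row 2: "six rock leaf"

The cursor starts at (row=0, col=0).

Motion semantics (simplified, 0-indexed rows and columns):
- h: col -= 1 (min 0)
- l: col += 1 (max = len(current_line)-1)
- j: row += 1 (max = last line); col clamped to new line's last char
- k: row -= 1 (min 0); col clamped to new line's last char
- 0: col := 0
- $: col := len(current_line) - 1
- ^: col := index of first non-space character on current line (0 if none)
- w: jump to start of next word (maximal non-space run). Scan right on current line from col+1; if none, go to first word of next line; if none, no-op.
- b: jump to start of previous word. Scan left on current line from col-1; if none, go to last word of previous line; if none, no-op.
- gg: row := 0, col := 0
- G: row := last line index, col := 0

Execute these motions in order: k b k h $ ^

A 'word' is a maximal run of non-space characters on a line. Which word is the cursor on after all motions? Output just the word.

Answer: tree

Derivation:
After 1 (k): row=0 col=0 char='t'
After 2 (b): row=0 col=0 char='t'
After 3 (k): row=0 col=0 char='t'
After 4 (h): row=0 col=0 char='t'
After 5 ($): row=0 col=20 char='d'
After 6 (^): row=0 col=0 char='t'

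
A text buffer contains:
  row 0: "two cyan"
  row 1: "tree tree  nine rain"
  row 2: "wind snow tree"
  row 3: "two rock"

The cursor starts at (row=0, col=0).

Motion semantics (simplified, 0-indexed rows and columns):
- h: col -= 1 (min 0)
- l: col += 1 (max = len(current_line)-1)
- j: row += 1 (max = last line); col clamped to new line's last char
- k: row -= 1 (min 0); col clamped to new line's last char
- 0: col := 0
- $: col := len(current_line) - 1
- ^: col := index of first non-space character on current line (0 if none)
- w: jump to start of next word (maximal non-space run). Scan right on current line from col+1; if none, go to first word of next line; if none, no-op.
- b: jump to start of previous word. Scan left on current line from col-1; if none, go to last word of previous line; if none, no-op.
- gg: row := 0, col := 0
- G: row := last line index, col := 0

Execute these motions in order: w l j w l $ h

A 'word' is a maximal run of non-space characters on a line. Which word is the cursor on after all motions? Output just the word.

After 1 (w): row=0 col=4 char='c'
After 2 (l): row=0 col=5 char='y'
After 3 (j): row=1 col=5 char='t'
After 4 (w): row=1 col=11 char='n'
After 5 (l): row=1 col=12 char='i'
After 6 ($): row=1 col=19 char='n'
After 7 (h): row=1 col=18 char='i'

Answer: rain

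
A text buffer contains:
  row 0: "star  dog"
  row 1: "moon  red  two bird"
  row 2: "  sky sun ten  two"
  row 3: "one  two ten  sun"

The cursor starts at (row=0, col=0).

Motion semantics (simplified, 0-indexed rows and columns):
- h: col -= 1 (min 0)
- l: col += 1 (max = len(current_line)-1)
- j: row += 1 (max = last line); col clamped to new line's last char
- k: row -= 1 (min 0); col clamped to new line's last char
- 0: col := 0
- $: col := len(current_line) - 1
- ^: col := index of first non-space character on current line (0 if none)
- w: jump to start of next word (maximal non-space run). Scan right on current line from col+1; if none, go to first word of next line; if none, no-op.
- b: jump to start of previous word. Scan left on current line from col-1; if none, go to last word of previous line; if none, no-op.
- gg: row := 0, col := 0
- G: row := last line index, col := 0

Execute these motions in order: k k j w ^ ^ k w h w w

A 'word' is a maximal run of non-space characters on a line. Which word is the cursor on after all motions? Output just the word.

Answer: moon

Derivation:
After 1 (k): row=0 col=0 char='s'
After 2 (k): row=0 col=0 char='s'
After 3 (j): row=1 col=0 char='m'
After 4 (w): row=1 col=6 char='r'
After 5 (^): row=1 col=0 char='m'
After 6 (^): row=1 col=0 char='m'
After 7 (k): row=0 col=0 char='s'
After 8 (w): row=0 col=6 char='d'
After 9 (h): row=0 col=5 char='_'
After 10 (w): row=0 col=6 char='d'
After 11 (w): row=1 col=0 char='m'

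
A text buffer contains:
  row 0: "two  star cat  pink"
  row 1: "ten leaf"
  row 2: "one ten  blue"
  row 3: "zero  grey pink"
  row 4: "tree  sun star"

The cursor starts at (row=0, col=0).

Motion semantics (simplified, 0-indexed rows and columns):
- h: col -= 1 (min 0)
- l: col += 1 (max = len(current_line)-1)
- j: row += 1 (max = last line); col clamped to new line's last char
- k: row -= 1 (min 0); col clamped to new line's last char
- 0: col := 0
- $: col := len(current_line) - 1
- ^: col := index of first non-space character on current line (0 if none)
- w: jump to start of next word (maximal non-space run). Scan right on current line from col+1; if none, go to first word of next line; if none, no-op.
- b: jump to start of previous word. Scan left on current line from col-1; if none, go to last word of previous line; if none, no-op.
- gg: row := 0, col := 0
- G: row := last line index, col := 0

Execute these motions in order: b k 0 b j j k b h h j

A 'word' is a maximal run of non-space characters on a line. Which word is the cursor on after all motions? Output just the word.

After 1 (b): row=0 col=0 char='t'
After 2 (k): row=0 col=0 char='t'
After 3 (0): row=0 col=0 char='t'
After 4 (b): row=0 col=0 char='t'
After 5 (j): row=1 col=0 char='t'
After 6 (j): row=2 col=0 char='o'
After 7 (k): row=1 col=0 char='t'
After 8 (b): row=0 col=15 char='p'
After 9 (h): row=0 col=14 char='_'
After 10 (h): row=0 col=13 char='_'
After 11 (j): row=1 col=7 char='f'

Answer: leaf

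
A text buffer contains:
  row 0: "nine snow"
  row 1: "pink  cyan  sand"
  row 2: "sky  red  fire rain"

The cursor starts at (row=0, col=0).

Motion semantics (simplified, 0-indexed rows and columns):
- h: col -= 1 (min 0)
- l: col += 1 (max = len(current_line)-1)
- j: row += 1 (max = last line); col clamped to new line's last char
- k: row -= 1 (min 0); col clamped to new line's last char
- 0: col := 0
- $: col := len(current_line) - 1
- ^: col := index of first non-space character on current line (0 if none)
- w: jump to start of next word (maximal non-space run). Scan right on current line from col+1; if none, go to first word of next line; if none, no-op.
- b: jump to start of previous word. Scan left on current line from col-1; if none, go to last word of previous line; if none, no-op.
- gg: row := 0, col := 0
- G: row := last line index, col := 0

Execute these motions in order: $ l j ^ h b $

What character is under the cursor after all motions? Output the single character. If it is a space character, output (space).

Answer: w

Derivation:
After 1 ($): row=0 col=8 char='w'
After 2 (l): row=0 col=8 char='w'
After 3 (j): row=1 col=8 char='a'
After 4 (^): row=1 col=0 char='p'
After 5 (h): row=1 col=0 char='p'
After 6 (b): row=0 col=5 char='s'
After 7 ($): row=0 col=8 char='w'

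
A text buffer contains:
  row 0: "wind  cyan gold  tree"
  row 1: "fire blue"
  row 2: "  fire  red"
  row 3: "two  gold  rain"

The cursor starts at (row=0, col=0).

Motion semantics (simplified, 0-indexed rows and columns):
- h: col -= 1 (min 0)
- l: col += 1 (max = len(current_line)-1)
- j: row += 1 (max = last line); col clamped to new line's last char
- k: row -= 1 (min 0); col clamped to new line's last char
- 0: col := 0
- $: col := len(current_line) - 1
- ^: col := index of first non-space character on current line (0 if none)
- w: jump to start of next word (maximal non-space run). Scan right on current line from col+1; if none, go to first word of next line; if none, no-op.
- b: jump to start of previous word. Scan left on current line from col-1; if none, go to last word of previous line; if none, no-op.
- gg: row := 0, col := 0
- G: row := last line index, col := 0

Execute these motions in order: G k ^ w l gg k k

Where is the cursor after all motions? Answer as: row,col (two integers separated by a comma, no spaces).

After 1 (G): row=3 col=0 char='t'
After 2 (k): row=2 col=0 char='_'
After 3 (^): row=2 col=2 char='f'
After 4 (w): row=2 col=8 char='r'
After 5 (l): row=2 col=9 char='e'
After 6 (gg): row=0 col=0 char='w'
After 7 (k): row=0 col=0 char='w'
After 8 (k): row=0 col=0 char='w'

Answer: 0,0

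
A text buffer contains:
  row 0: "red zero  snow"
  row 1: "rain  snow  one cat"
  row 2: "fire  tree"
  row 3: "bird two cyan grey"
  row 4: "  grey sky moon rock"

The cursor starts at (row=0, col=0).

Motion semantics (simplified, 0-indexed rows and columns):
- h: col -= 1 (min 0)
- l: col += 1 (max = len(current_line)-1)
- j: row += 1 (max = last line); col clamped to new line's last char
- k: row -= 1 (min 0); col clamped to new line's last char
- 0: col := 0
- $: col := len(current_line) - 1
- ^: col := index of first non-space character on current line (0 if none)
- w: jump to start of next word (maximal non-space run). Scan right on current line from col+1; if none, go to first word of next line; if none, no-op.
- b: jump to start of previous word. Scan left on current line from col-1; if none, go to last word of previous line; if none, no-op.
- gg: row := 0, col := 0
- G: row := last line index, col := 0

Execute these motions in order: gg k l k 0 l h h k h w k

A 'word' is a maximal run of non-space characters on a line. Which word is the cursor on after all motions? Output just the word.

Answer: zero

Derivation:
After 1 (gg): row=0 col=0 char='r'
After 2 (k): row=0 col=0 char='r'
After 3 (l): row=0 col=1 char='e'
After 4 (k): row=0 col=1 char='e'
After 5 (0): row=0 col=0 char='r'
After 6 (l): row=0 col=1 char='e'
After 7 (h): row=0 col=0 char='r'
After 8 (h): row=0 col=0 char='r'
After 9 (k): row=0 col=0 char='r'
After 10 (h): row=0 col=0 char='r'
After 11 (w): row=0 col=4 char='z'
After 12 (k): row=0 col=4 char='z'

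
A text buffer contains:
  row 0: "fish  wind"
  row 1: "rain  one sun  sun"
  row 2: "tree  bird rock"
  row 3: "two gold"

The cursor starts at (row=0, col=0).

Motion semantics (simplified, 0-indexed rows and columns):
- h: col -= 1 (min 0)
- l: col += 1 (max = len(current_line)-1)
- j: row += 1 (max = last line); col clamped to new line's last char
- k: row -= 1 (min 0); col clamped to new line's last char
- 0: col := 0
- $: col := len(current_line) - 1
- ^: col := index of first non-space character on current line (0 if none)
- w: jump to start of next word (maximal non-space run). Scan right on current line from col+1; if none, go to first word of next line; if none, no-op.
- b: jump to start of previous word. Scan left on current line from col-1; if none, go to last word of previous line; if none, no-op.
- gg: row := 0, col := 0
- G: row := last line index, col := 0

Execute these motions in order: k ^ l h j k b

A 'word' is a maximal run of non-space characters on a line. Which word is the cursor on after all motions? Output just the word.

Answer: fish

Derivation:
After 1 (k): row=0 col=0 char='f'
After 2 (^): row=0 col=0 char='f'
After 3 (l): row=0 col=1 char='i'
After 4 (h): row=0 col=0 char='f'
After 5 (j): row=1 col=0 char='r'
After 6 (k): row=0 col=0 char='f'
After 7 (b): row=0 col=0 char='f'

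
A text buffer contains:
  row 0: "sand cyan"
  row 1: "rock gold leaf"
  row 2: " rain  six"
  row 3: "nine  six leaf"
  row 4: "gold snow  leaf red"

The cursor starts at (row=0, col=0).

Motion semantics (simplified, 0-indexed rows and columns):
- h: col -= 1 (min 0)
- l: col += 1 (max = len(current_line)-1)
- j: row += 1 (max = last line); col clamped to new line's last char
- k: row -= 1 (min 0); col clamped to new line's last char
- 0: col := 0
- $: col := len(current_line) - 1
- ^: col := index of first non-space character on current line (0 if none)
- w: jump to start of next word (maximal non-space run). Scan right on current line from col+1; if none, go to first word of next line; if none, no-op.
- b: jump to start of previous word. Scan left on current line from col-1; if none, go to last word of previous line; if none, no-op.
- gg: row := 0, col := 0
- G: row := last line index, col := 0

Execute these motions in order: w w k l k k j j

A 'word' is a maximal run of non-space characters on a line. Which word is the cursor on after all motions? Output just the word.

After 1 (w): row=0 col=5 char='c'
After 2 (w): row=1 col=0 char='r'
After 3 (k): row=0 col=0 char='s'
After 4 (l): row=0 col=1 char='a'
After 5 (k): row=0 col=1 char='a'
After 6 (k): row=0 col=1 char='a'
After 7 (j): row=1 col=1 char='o'
After 8 (j): row=2 col=1 char='r'

Answer: rain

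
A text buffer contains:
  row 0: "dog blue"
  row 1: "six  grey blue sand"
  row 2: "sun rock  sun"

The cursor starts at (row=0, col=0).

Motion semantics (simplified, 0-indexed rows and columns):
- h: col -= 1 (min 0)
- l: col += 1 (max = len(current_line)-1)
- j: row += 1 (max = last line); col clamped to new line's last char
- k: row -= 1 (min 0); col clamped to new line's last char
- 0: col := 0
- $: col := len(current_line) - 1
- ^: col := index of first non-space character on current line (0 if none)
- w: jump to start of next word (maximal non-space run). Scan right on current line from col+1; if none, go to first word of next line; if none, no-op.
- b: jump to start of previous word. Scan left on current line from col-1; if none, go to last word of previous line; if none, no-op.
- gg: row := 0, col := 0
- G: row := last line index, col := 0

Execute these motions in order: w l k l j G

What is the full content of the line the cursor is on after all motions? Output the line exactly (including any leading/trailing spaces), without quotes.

Answer: sun rock  sun

Derivation:
After 1 (w): row=0 col=4 char='b'
After 2 (l): row=0 col=5 char='l'
After 3 (k): row=0 col=5 char='l'
After 4 (l): row=0 col=6 char='u'
After 5 (j): row=1 col=6 char='r'
After 6 (G): row=2 col=0 char='s'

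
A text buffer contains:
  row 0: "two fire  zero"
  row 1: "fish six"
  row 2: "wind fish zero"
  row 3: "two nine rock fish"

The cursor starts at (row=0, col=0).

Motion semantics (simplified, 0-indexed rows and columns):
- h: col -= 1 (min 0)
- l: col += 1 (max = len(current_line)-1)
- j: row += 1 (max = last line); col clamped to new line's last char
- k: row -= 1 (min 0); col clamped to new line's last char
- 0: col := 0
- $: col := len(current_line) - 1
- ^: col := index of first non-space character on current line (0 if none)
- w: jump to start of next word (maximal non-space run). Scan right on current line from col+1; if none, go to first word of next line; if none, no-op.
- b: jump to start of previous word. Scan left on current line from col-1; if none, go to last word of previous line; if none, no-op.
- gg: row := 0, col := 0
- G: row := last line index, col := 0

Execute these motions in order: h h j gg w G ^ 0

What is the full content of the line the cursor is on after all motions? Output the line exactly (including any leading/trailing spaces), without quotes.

Answer: two nine rock fish

Derivation:
After 1 (h): row=0 col=0 char='t'
After 2 (h): row=0 col=0 char='t'
After 3 (j): row=1 col=0 char='f'
After 4 (gg): row=0 col=0 char='t'
After 5 (w): row=0 col=4 char='f'
After 6 (G): row=3 col=0 char='t'
After 7 (^): row=3 col=0 char='t'
After 8 (0): row=3 col=0 char='t'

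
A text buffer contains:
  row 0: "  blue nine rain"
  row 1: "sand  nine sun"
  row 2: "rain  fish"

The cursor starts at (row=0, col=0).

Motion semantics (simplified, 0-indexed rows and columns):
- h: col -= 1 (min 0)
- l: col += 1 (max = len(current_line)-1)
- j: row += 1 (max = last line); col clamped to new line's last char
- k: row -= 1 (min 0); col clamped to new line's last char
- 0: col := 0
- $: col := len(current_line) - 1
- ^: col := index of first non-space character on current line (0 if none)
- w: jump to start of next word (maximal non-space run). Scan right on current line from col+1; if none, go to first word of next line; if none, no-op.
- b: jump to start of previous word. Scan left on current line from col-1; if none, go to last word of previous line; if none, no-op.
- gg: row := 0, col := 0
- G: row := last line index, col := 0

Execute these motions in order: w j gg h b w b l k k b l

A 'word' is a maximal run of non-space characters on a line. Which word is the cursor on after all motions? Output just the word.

Answer: blue

Derivation:
After 1 (w): row=0 col=2 char='b'
After 2 (j): row=1 col=2 char='n'
After 3 (gg): row=0 col=0 char='_'
After 4 (h): row=0 col=0 char='_'
After 5 (b): row=0 col=0 char='_'
After 6 (w): row=0 col=2 char='b'
After 7 (b): row=0 col=2 char='b'
After 8 (l): row=0 col=3 char='l'
After 9 (k): row=0 col=3 char='l'
After 10 (k): row=0 col=3 char='l'
After 11 (b): row=0 col=2 char='b'
After 12 (l): row=0 col=3 char='l'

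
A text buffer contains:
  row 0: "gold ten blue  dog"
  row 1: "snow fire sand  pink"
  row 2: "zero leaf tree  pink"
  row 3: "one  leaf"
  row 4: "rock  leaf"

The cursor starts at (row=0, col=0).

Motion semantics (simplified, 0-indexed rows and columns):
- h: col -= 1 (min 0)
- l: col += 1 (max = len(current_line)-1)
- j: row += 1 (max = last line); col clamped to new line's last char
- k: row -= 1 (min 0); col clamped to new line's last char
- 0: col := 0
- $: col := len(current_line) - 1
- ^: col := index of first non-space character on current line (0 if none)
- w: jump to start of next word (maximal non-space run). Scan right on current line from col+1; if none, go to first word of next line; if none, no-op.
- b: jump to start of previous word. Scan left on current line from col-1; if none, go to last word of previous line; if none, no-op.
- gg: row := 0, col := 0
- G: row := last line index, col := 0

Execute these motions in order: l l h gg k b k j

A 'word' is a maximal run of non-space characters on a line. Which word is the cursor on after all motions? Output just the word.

Answer: snow

Derivation:
After 1 (l): row=0 col=1 char='o'
After 2 (l): row=0 col=2 char='l'
After 3 (h): row=0 col=1 char='o'
After 4 (gg): row=0 col=0 char='g'
After 5 (k): row=0 col=0 char='g'
After 6 (b): row=0 col=0 char='g'
After 7 (k): row=0 col=0 char='g'
After 8 (j): row=1 col=0 char='s'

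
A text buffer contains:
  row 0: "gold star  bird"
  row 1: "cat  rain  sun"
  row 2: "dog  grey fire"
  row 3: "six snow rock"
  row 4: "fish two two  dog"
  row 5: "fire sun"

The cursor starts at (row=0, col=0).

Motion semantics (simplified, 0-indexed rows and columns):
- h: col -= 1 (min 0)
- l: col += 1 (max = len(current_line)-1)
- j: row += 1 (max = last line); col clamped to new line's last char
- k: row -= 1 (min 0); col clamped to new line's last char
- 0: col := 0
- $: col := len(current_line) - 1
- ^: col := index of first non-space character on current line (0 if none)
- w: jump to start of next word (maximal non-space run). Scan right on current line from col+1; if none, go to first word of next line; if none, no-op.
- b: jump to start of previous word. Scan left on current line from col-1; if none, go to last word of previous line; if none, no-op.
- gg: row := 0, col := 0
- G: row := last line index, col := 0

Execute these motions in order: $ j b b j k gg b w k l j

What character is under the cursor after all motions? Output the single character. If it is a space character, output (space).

After 1 ($): row=0 col=14 char='d'
After 2 (j): row=1 col=13 char='n'
After 3 (b): row=1 col=11 char='s'
After 4 (b): row=1 col=5 char='r'
After 5 (j): row=2 col=5 char='g'
After 6 (k): row=1 col=5 char='r'
After 7 (gg): row=0 col=0 char='g'
After 8 (b): row=0 col=0 char='g'
After 9 (w): row=0 col=5 char='s'
After 10 (k): row=0 col=5 char='s'
After 11 (l): row=0 col=6 char='t'
After 12 (j): row=1 col=6 char='a'

Answer: a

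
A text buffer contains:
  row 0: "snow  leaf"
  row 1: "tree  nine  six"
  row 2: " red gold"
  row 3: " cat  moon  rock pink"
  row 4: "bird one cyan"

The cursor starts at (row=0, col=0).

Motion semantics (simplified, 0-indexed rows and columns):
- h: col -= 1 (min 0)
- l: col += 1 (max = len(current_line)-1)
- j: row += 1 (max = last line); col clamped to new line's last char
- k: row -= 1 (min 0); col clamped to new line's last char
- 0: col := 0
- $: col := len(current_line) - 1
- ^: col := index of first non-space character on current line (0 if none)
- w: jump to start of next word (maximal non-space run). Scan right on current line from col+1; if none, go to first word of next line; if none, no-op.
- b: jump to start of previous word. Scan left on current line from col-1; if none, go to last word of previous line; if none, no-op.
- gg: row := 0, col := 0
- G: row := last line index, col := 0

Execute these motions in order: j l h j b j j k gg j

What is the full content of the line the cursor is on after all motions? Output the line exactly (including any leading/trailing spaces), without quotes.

Answer: tree  nine  six

Derivation:
After 1 (j): row=1 col=0 char='t'
After 2 (l): row=1 col=1 char='r'
After 3 (h): row=1 col=0 char='t'
After 4 (j): row=2 col=0 char='_'
After 5 (b): row=1 col=12 char='s'
After 6 (j): row=2 col=8 char='d'
After 7 (j): row=3 col=8 char='o'
After 8 (k): row=2 col=8 char='d'
After 9 (gg): row=0 col=0 char='s'
After 10 (j): row=1 col=0 char='t'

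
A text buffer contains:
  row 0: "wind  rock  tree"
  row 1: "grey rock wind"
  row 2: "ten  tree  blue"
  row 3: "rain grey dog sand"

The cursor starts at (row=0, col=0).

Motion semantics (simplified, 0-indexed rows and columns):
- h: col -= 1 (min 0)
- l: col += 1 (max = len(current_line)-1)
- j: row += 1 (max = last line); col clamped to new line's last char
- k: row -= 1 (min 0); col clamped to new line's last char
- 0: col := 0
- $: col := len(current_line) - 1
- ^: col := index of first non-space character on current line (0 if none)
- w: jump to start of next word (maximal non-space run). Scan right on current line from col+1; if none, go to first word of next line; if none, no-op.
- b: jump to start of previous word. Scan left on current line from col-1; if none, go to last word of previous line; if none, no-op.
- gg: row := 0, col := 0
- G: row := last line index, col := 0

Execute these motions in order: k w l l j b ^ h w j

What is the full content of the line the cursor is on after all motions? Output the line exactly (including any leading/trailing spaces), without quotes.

After 1 (k): row=0 col=0 char='w'
After 2 (w): row=0 col=6 char='r'
After 3 (l): row=0 col=7 char='o'
After 4 (l): row=0 col=8 char='c'
After 5 (j): row=1 col=8 char='k'
After 6 (b): row=1 col=5 char='r'
After 7 (^): row=1 col=0 char='g'
After 8 (h): row=1 col=0 char='g'
After 9 (w): row=1 col=5 char='r'
After 10 (j): row=2 col=5 char='t'

Answer: ten  tree  blue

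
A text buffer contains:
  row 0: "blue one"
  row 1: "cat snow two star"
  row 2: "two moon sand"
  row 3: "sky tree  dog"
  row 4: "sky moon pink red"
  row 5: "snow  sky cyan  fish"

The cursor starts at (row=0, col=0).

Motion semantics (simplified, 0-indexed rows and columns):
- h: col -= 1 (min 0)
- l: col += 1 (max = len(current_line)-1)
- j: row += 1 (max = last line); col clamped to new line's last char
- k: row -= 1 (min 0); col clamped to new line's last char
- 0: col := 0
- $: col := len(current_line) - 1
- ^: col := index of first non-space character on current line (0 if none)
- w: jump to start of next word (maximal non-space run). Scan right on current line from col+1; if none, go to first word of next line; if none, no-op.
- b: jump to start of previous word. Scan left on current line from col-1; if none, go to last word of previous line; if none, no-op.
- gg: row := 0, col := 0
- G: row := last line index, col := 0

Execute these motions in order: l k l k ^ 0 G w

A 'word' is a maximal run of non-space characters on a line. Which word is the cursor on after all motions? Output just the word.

After 1 (l): row=0 col=1 char='l'
After 2 (k): row=0 col=1 char='l'
After 3 (l): row=0 col=2 char='u'
After 4 (k): row=0 col=2 char='u'
After 5 (^): row=0 col=0 char='b'
After 6 (0): row=0 col=0 char='b'
After 7 (G): row=5 col=0 char='s'
After 8 (w): row=5 col=6 char='s'

Answer: sky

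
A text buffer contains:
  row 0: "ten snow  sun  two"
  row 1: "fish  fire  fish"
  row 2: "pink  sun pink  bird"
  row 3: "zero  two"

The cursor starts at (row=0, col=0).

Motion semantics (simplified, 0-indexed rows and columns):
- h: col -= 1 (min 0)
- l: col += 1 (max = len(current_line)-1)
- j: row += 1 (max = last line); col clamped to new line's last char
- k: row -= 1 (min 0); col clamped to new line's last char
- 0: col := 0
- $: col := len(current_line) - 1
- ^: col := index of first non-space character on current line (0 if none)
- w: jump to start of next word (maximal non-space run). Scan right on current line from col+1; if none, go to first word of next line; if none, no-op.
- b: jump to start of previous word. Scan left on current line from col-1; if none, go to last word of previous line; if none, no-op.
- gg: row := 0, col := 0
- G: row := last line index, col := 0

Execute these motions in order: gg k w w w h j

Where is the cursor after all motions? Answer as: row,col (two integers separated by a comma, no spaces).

After 1 (gg): row=0 col=0 char='t'
After 2 (k): row=0 col=0 char='t'
After 3 (w): row=0 col=4 char='s'
After 4 (w): row=0 col=10 char='s'
After 5 (w): row=0 col=15 char='t'
After 6 (h): row=0 col=14 char='_'
After 7 (j): row=1 col=14 char='s'

Answer: 1,14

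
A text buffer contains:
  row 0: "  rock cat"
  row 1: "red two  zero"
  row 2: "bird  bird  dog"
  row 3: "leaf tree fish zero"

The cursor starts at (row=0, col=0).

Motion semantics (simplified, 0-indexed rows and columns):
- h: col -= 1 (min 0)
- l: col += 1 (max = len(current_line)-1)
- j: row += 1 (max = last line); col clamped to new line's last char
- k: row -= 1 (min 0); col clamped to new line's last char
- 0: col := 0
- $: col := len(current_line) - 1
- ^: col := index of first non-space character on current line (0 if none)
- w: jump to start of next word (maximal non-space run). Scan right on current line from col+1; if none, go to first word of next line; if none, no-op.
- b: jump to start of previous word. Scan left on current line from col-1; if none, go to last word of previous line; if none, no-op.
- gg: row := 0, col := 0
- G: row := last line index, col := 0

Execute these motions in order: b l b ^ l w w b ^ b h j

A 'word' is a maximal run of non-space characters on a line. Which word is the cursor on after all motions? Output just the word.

After 1 (b): row=0 col=0 char='_'
After 2 (l): row=0 col=1 char='_'
After 3 (b): row=0 col=1 char='_'
After 4 (^): row=0 col=2 char='r'
After 5 (l): row=0 col=3 char='o'
After 6 (w): row=0 col=7 char='c'
After 7 (w): row=1 col=0 char='r'
After 8 (b): row=0 col=7 char='c'
After 9 (^): row=0 col=2 char='r'
After 10 (b): row=0 col=2 char='r'
After 11 (h): row=0 col=1 char='_'
After 12 (j): row=1 col=1 char='e'

Answer: red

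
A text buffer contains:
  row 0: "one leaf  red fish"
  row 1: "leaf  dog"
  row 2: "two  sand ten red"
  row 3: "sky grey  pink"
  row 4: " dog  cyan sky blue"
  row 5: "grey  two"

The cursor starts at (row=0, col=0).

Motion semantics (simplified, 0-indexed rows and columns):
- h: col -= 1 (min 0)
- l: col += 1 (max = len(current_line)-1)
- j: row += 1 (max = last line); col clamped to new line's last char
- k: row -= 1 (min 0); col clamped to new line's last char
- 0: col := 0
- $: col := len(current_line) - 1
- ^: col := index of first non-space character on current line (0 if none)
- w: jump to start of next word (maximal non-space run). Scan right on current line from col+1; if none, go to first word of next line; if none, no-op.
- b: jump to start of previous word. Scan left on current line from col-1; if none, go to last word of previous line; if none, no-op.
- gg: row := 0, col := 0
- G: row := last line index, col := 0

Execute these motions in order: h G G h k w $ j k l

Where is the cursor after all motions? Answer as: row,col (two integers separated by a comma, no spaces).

Answer: 4,9

Derivation:
After 1 (h): row=0 col=0 char='o'
After 2 (G): row=5 col=0 char='g'
After 3 (G): row=5 col=0 char='g'
After 4 (h): row=5 col=0 char='g'
After 5 (k): row=4 col=0 char='_'
After 6 (w): row=4 col=1 char='d'
After 7 ($): row=4 col=18 char='e'
After 8 (j): row=5 col=8 char='o'
After 9 (k): row=4 col=8 char='a'
After 10 (l): row=4 col=9 char='n'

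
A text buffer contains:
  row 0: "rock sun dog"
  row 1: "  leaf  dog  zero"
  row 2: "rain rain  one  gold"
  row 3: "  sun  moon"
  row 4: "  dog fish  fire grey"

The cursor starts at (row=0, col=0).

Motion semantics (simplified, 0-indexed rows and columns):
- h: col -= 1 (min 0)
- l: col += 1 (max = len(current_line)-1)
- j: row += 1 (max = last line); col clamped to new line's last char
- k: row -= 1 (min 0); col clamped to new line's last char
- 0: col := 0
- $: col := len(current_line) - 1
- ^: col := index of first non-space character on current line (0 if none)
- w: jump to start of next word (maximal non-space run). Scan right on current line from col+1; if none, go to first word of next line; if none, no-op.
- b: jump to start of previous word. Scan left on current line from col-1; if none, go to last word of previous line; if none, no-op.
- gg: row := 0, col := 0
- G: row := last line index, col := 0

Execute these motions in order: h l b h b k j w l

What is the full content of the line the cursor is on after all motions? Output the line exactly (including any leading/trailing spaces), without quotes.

Answer:   leaf  dog  zero

Derivation:
After 1 (h): row=0 col=0 char='r'
After 2 (l): row=0 col=1 char='o'
After 3 (b): row=0 col=0 char='r'
After 4 (h): row=0 col=0 char='r'
After 5 (b): row=0 col=0 char='r'
After 6 (k): row=0 col=0 char='r'
After 7 (j): row=1 col=0 char='_'
After 8 (w): row=1 col=2 char='l'
After 9 (l): row=1 col=3 char='e'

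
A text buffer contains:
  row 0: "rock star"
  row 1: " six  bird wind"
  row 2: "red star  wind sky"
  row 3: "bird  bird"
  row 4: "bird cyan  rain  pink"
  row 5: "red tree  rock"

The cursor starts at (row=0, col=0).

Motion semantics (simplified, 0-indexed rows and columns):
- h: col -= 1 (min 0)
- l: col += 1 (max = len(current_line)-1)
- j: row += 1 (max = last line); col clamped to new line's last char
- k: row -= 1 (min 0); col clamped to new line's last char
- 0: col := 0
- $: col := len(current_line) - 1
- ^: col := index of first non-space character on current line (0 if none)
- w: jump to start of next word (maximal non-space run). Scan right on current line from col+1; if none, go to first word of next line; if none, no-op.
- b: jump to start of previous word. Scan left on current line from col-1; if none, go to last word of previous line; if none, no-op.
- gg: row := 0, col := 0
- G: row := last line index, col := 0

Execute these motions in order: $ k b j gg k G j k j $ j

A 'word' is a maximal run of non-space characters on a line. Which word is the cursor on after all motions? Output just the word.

After 1 ($): row=0 col=8 char='r'
After 2 (k): row=0 col=8 char='r'
After 3 (b): row=0 col=5 char='s'
After 4 (j): row=1 col=5 char='_'
After 5 (gg): row=0 col=0 char='r'
After 6 (k): row=0 col=0 char='r'
After 7 (G): row=5 col=0 char='r'
After 8 (j): row=5 col=0 char='r'
After 9 (k): row=4 col=0 char='b'
After 10 (j): row=5 col=0 char='r'
After 11 ($): row=5 col=13 char='k'
After 12 (j): row=5 col=13 char='k'

Answer: rock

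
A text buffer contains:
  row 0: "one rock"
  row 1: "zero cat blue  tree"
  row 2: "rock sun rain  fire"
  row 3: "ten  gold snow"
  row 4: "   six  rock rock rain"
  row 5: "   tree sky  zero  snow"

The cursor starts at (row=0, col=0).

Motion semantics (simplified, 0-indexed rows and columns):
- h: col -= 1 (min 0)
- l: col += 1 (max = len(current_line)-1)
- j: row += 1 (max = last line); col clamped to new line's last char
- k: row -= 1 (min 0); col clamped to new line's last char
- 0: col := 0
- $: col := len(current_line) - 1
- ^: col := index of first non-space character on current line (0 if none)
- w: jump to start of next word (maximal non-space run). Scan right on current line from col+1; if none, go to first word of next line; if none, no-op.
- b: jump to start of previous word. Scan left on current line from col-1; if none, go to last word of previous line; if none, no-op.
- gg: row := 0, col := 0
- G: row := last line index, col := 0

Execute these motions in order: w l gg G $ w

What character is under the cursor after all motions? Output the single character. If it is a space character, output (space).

Answer: w

Derivation:
After 1 (w): row=0 col=4 char='r'
After 2 (l): row=0 col=5 char='o'
After 3 (gg): row=0 col=0 char='o'
After 4 (G): row=5 col=0 char='_'
After 5 ($): row=5 col=22 char='w'
After 6 (w): row=5 col=22 char='w'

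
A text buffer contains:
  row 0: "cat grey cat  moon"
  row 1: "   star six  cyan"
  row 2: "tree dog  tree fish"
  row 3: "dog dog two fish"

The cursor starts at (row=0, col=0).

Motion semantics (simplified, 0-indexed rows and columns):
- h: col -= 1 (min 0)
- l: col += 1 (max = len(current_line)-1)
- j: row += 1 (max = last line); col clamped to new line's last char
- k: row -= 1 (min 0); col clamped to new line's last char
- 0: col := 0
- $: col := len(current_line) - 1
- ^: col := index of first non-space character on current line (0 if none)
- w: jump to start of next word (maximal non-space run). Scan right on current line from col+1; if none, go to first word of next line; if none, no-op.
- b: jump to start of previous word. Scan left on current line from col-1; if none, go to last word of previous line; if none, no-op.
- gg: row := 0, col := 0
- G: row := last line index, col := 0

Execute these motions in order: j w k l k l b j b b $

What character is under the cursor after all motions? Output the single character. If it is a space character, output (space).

Answer: n

Derivation:
After 1 (j): row=1 col=0 char='_'
After 2 (w): row=1 col=3 char='s'
After 3 (k): row=0 col=3 char='_'
After 4 (l): row=0 col=4 char='g'
After 5 (k): row=0 col=4 char='g'
After 6 (l): row=0 col=5 char='r'
After 7 (b): row=0 col=4 char='g'
After 8 (j): row=1 col=4 char='t'
After 9 (b): row=1 col=3 char='s'
After 10 (b): row=0 col=14 char='m'
After 11 ($): row=0 col=17 char='n'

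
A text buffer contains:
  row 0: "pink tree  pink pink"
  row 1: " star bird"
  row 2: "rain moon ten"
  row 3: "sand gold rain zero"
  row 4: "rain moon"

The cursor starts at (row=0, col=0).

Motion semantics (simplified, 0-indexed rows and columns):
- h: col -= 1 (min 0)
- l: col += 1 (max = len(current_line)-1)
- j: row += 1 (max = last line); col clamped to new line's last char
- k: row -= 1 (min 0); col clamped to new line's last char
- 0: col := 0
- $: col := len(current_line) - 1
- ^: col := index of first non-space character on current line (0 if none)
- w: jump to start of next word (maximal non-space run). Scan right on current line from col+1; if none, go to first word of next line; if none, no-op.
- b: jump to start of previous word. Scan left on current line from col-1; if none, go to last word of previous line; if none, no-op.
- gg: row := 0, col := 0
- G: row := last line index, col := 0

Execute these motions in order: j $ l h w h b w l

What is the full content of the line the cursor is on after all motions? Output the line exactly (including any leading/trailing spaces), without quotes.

Answer: rain moon ten

Derivation:
After 1 (j): row=1 col=0 char='_'
After 2 ($): row=1 col=9 char='d'
After 3 (l): row=1 col=9 char='d'
After 4 (h): row=1 col=8 char='r'
After 5 (w): row=2 col=0 char='r'
After 6 (h): row=2 col=0 char='r'
After 7 (b): row=1 col=6 char='b'
After 8 (w): row=2 col=0 char='r'
After 9 (l): row=2 col=1 char='a'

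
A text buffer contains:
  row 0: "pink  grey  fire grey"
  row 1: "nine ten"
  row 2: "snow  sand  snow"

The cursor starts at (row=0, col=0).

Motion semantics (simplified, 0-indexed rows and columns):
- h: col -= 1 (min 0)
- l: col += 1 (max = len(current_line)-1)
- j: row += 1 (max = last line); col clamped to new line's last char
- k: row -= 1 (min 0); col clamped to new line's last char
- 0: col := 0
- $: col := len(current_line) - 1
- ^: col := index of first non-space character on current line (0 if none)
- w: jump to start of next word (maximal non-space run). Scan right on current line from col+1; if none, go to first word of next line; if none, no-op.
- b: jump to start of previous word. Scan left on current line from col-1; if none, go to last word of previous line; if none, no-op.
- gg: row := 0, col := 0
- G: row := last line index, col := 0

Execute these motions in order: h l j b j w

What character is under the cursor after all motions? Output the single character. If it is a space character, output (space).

Answer: s

Derivation:
After 1 (h): row=0 col=0 char='p'
After 2 (l): row=0 col=1 char='i'
After 3 (j): row=1 col=1 char='i'
After 4 (b): row=1 col=0 char='n'
After 5 (j): row=2 col=0 char='s'
After 6 (w): row=2 col=6 char='s'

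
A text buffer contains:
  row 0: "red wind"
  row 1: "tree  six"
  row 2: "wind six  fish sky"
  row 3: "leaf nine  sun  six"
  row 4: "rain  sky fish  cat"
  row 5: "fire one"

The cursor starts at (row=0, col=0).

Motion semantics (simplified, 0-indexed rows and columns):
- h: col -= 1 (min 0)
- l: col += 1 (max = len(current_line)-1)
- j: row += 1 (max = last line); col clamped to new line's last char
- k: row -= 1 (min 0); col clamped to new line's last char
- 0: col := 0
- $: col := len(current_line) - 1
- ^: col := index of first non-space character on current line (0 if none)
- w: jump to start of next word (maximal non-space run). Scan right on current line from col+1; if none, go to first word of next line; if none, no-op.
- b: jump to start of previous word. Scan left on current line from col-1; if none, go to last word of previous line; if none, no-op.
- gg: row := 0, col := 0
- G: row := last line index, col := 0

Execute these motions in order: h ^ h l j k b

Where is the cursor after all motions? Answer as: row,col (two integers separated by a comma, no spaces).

After 1 (h): row=0 col=0 char='r'
After 2 (^): row=0 col=0 char='r'
After 3 (h): row=0 col=0 char='r'
After 4 (l): row=0 col=1 char='e'
After 5 (j): row=1 col=1 char='r'
After 6 (k): row=0 col=1 char='e'
After 7 (b): row=0 col=0 char='r'

Answer: 0,0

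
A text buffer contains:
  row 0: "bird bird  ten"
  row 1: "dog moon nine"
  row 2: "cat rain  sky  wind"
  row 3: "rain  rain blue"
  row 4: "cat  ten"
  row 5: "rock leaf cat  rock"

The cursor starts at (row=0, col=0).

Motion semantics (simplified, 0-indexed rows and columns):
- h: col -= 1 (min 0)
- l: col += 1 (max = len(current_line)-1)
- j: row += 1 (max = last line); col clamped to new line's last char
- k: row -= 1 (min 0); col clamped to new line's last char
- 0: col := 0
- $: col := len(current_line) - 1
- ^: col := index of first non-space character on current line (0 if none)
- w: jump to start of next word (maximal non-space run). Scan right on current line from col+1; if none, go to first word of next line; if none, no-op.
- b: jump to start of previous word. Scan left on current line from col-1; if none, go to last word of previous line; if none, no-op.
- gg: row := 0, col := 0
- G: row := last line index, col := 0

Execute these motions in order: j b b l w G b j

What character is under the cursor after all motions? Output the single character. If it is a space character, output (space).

After 1 (j): row=1 col=0 char='d'
After 2 (b): row=0 col=11 char='t'
After 3 (b): row=0 col=5 char='b'
After 4 (l): row=0 col=6 char='i'
After 5 (w): row=0 col=11 char='t'
After 6 (G): row=5 col=0 char='r'
After 7 (b): row=4 col=5 char='t'
After 8 (j): row=5 col=5 char='l'

Answer: l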